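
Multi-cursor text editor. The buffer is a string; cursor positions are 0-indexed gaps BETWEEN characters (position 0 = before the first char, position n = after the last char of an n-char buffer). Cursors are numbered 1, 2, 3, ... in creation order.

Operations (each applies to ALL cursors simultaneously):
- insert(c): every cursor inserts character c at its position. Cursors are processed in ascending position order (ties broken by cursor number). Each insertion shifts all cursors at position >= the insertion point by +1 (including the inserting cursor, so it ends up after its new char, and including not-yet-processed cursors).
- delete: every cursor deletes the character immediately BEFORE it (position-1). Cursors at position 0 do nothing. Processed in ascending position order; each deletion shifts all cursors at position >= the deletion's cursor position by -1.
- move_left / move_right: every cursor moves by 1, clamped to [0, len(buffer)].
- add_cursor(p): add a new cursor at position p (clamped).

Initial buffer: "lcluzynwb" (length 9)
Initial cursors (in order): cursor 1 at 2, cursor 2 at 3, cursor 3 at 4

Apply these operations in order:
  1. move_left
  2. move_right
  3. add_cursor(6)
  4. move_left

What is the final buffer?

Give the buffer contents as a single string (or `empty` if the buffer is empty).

Answer: lcluzynwb

Derivation:
After op 1 (move_left): buffer="lcluzynwb" (len 9), cursors c1@1 c2@2 c3@3, authorship .........
After op 2 (move_right): buffer="lcluzynwb" (len 9), cursors c1@2 c2@3 c3@4, authorship .........
After op 3 (add_cursor(6)): buffer="lcluzynwb" (len 9), cursors c1@2 c2@3 c3@4 c4@6, authorship .........
After op 4 (move_left): buffer="lcluzynwb" (len 9), cursors c1@1 c2@2 c3@3 c4@5, authorship .........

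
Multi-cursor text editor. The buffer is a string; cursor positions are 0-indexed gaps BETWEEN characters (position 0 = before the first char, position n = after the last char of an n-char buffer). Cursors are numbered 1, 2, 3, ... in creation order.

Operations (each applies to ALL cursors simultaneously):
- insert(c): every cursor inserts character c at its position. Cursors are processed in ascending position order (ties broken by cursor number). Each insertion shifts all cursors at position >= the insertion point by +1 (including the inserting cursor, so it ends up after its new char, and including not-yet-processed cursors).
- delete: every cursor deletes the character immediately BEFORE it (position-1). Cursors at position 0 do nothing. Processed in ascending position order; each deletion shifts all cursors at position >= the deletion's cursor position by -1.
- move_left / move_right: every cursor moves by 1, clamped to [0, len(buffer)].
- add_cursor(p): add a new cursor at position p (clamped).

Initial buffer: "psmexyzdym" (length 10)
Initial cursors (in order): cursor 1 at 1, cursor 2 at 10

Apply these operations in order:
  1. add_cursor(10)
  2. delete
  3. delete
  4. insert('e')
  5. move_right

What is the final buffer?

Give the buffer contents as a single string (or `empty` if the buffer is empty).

Answer: esmexyee

Derivation:
After op 1 (add_cursor(10)): buffer="psmexyzdym" (len 10), cursors c1@1 c2@10 c3@10, authorship ..........
After op 2 (delete): buffer="smexyzd" (len 7), cursors c1@0 c2@7 c3@7, authorship .......
After op 3 (delete): buffer="smexy" (len 5), cursors c1@0 c2@5 c3@5, authorship .....
After op 4 (insert('e')): buffer="esmexyee" (len 8), cursors c1@1 c2@8 c3@8, authorship 1.....23
After op 5 (move_right): buffer="esmexyee" (len 8), cursors c1@2 c2@8 c3@8, authorship 1.....23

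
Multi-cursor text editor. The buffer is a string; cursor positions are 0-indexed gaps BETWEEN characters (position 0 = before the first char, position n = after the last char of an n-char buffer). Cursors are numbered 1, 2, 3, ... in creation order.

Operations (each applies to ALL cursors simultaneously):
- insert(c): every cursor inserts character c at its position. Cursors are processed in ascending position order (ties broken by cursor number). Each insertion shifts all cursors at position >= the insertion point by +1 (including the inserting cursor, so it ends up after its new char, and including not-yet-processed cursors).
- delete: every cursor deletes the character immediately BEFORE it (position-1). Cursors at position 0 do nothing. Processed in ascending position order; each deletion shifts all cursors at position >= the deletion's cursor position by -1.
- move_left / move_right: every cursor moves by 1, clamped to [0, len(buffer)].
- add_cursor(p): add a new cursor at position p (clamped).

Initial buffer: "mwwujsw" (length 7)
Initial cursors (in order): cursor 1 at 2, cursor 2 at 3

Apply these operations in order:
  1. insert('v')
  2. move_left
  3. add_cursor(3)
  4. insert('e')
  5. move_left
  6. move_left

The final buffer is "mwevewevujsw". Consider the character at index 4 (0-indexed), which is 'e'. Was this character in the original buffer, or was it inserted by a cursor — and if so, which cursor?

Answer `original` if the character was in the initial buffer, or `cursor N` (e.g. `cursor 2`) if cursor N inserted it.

After op 1 (insert('v')): buffer="mwvwvujsw" (len 9), cursors c1@3 c2@5, authorship ..1.2....
After op 2 (move_left): buffer="mwvwvujsw" (len 9), cursors c1@2 c2@4, authorship ..1.2....
After op 3 (add_cursor(3)): buffer="mwvwvujsw" (len 9), cursors c1@2 c3@3 c2@4, authorship ..1.2....
After op 4 (insert('e')): buffer="mwevewevujsw" (len 12), cursors c1@3 c3@5 c2@7, authorship ..113.22....
After op 5 (move_left): buffer="mwevewevujsw" (len 12), cursors c1@2 c3@4 c2@6, authorship ..113.22....
After op 6 (move_left): buffer="mwevewevujsw" (len 12), cursors c1@1 c3@3 c2@5, authorship ..113.22....
Authorship (.=original, N=cursor N): . . 1 1 3 . 2 2 . . . .
Index 4: author = 3

Answer: cursor 3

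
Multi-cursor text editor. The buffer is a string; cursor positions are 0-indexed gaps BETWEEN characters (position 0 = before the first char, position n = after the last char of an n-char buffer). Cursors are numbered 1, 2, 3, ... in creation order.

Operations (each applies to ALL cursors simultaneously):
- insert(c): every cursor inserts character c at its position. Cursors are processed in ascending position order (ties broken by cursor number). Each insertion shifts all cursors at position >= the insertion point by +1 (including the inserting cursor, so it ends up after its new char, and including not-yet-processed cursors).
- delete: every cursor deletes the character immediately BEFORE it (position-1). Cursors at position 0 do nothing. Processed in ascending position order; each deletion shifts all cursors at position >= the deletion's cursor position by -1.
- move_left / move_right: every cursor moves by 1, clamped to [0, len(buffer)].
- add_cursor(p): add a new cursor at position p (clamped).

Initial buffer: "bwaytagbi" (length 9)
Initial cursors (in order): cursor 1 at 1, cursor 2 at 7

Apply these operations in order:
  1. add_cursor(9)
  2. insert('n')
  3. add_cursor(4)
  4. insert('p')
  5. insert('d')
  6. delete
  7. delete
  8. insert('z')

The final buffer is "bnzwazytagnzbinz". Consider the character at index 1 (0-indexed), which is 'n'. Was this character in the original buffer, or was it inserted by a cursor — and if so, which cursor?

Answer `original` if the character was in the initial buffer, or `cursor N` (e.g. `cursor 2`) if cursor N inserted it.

After op 1 (add_cursor(9)): buffer="bwaytagbi" (len 9), cursors c1@1 c2@7 c3@9, authorship .........
After op 2 (insert('n')): buffer="bnwaytagnbin" (len 12), cursors c1@2 c2@9 c3@12, authorship .1......2..3
After op 3 (add_cursor(4)): buffer="bnwaytagnbin" (len 12), cursors c1@2 c4@4 c2@9 c3@12, authorship .1......2..3
After op 4 (insert('p')): buffer="bnpwapytagnpbinp" (len 16), cursors c1@3 c4@6 c2@12 c3@16, authorship .11..4....22..33
After op 5 (insert('d')): buffer="bnpdwapdytagnpdbinpd" (len 20), cursors c1@4 c4@8 c2@15 c3@20, authorship .111..44....222..333
After op 6 (delete): buffer="bnpwapytagnpbinp" (len 16), cursors c1@3 c4@6 c2@12 c3@16, authorship .11..4....22..33
After op 7 (delete): buffer="bnwaytagnbin" (len 12), cursors c1@2 c4@4 c2@9 c3@12, authorship .1......2..3
After op 8 (insert('z')): buffer="bnzwazytagnzbinz" (len 16), cursors c1@3 c4@6 c2@12 c3@16, authorship .11..4....22..33
Authorship (.=original, N=cursor N): . 1 1 . . 4 . . . . 2 2 . . 3 3
Index 1: author = 1

Answer: cursor 1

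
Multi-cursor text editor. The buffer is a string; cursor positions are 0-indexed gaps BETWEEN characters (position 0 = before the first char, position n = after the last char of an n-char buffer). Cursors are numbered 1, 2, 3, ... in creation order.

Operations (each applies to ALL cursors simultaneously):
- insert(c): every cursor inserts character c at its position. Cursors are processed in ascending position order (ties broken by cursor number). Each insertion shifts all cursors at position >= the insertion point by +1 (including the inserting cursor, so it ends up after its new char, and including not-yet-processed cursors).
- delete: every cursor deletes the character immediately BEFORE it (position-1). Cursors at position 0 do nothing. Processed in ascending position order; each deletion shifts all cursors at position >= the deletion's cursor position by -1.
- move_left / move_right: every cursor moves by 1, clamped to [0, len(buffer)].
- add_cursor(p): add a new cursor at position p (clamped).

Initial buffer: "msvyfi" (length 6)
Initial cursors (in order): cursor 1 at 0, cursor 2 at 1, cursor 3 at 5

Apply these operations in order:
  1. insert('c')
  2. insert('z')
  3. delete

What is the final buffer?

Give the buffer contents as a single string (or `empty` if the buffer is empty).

Answer: cmcsvyfci

Derivation:
After op 1 (insert('c')): buffer="cmcsvyfci" (len 9), cursors c1@1 c2@3 c3@8, authorship 1.2....3.
After op 2 (insert('z')): buffer="czmczsvyfczi" (len 12), cursors c1@2 c2@5 c3@11, authorship 11.22....33.
After op 3 (delete): buffer="cmcsvyfci" (len 9), cursors c1@1 c2@3 c3@8, authorship 1.2....3.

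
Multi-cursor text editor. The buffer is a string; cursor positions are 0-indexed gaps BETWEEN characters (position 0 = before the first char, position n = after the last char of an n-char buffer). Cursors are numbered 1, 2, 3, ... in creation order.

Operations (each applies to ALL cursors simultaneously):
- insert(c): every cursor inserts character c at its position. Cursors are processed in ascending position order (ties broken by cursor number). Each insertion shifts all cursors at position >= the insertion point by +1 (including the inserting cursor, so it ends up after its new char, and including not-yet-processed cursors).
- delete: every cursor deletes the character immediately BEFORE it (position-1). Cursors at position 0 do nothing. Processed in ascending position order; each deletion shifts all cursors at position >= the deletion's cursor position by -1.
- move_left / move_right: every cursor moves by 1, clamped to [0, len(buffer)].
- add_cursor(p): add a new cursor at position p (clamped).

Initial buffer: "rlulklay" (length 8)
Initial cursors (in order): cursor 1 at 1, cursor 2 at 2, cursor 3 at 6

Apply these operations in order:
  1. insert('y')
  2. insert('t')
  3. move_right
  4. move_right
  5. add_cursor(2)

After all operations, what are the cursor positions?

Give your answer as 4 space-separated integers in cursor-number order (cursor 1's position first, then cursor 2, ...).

Answer: 5 8 14 2

Derivation:
After op 1 (insert('y')): buffer="rylyulklyay" (len 11), cursors c1@2 c2@4 c3@9, authorship .1.2....3..
After op 2 (insert('t')): buffer="rytlytulklytay" (len 14), cursors c1@3 c2@6 c3@12, authorship .11.22....33..
After op 3 (move_right): buffer="rytlytulklytay" (len 14), cursors c1@4 c2@7 c3@13, authorship .11.22....33..
After op 4 (move_right): buffer="rytlytulklytay" (len 14), cursors c1@5 c2@8 c3@14, authorship .11.22....33..
After op 5 (add_cursor(2)): buffer="rytlytulklytay" (len 14), cursors c4@2 c1@5 c2@8 c3@14, authorship .11.22....33..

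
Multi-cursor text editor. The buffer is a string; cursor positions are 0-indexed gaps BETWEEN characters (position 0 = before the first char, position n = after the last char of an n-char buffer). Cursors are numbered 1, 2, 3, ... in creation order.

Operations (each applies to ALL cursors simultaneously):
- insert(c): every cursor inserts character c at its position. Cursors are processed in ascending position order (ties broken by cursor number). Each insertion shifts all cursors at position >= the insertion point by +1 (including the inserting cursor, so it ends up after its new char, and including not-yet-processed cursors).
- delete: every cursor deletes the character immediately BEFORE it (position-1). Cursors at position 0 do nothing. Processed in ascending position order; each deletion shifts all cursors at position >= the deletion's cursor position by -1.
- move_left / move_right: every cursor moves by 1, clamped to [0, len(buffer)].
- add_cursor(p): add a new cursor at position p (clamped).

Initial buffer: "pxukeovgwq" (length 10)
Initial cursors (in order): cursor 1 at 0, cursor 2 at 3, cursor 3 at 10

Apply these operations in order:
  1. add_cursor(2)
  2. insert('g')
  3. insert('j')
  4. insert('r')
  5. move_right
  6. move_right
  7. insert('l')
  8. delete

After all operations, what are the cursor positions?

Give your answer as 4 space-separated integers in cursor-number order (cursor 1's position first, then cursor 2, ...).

After op 1 (add_cursor(2)): buffer="pxukeovgwq" (len 10), cursors c1@0 c4@2 c2@3 c3@10, authorship ..........
After op 2 (insert('g')): buffer="gpxgugkeovgwqg" (len 14), cursors c1@1 c4@4 c2@6 c3@14, authorship 1..4.2.......3
After op 3 (insert('j')): buffer="gjpxgjugjkeovgwqgj" (len 18), cursors c1@2 c4@6 c2@9 c3@18, authorship 11..44.22.......33
After op 4 (insert('r')): buffer="gjrpxgjrugjrkeovgwqgjr" (len 22), cursors c1@3 c4@8 c2@12 c3@22, authorship 111..444.222.......333
After op 5 (move_right): buffer="gjrpxgjrugjrkeovgwqgjr" (len 22), cursors c1@4 c4@9 c2@13 c3@22, authorship 111..444.222.......333
After op 6 (move_right): buffer="gjrpxgjrugjrkeovgwqgjr" (len 22), cursors c1@5 c4@10 c2@14 c3@22, authorship 111..444.222.......333
After op 7 (insert('l')): buffer="gjrpxlgjrugljrkelovgwqgjrl" (len 26), cursors c1@6 c4@12 c2@17 c3@26, authorship 111..1444.2422..2.....3333
After op 8 (delete): buffer="gjrpxgjrugjrkeovgwqgjr" (len 22), cursors c1@5 c4@10 c2@14 c3@22, authorship 111..444.222.......333

Answer: 5 14 22 10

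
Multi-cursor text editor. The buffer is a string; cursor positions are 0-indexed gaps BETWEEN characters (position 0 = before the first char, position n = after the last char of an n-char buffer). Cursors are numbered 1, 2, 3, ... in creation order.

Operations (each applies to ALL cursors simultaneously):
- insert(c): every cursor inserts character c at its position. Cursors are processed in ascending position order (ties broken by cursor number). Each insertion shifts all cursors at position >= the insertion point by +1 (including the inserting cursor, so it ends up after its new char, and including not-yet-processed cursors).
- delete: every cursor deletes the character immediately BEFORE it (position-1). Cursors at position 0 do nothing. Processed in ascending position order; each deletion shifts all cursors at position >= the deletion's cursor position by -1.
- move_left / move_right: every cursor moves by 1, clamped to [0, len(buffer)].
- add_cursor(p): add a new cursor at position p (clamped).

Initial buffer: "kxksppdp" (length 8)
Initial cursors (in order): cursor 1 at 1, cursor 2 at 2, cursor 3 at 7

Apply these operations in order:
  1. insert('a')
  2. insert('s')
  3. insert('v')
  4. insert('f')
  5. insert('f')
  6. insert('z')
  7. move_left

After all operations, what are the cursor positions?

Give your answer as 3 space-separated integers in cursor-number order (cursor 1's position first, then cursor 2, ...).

Answer: 6 13 24

Derivation:
After op 1 (insert('a')): buffer="kaxaksppdap" (len 11), cursors c1@2 c2@4 c3@10, authorship .1.2.....3.
After op 2 (insert('s')): buffer="kasxasksppdasp" (len 14), cursors c1@3 c2@6 c3@13, authorship .11.22.....33.
After op 3 (insert('v')): buffer="kasvxasvksppdasvp" (len 17), cursors c1@4 c2@8 c3@16, authorship .111.222.....333.
After op 4 (insert('f')): buffer="kasvfxasvfksppdasvfp" (len 20), cursors c1@5 c2@10 c3@19, authorship .1111.2222.....3333.
After op 5 (insert('f')): buffer="kasvffxasvffksppdasvffp" (len 23), cursors c1@6 c2@12 c3@22, authorship .11111.22222.....33333.
After op 6 (insert('z')): buffer="kasvffzxasvffzksppdasvffzp" (len 26), cursors c1@7 c2@14 c3@25, authorship .111111.222222.....333333.
After op 7 (move_left): buffer="kasvffzxasvffzksppdasvffzp" (len 26), cursors c1@6 c2@13 c3@24, authorship .111111.222222.....333333.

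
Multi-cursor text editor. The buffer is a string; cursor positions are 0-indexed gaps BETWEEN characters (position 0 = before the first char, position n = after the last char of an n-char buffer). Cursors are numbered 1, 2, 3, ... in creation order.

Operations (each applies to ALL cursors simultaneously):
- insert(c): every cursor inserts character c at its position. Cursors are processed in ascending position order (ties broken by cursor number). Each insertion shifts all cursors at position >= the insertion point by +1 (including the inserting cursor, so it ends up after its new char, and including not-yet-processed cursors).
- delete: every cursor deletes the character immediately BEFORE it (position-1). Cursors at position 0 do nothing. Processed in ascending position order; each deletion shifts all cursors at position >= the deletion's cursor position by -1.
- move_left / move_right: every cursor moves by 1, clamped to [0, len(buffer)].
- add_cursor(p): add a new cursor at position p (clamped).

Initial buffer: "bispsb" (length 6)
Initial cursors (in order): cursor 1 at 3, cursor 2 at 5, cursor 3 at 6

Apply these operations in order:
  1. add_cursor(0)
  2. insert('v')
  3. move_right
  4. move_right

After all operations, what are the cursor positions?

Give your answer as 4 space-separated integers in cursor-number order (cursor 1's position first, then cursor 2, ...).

Answer: 7 10 10 3

Derivation:
After op 1 (add_cursor(0)): buffer="bispsb" (len 6), cursors c4@0 c1@3 c2@5 c3@6, authorship ......
After op 2 (insert('v')): buffer="vbisvpsvbv" (len 10), cursors c4@1 c1@5 c2@8 c3@10, authorship 4...1..2.3
After op 3 (move_right): buffer="vbisvpsvbv" (len 10), cursors c4@2 c1@6 c2@9 c3@10, authorship 4...1..2.3
After op 4 (move_right): buffer="vbisvpsvbv" (len 10), cursors c4@3 c1@7 c2@10 c3@10, authorship 4...1..2.3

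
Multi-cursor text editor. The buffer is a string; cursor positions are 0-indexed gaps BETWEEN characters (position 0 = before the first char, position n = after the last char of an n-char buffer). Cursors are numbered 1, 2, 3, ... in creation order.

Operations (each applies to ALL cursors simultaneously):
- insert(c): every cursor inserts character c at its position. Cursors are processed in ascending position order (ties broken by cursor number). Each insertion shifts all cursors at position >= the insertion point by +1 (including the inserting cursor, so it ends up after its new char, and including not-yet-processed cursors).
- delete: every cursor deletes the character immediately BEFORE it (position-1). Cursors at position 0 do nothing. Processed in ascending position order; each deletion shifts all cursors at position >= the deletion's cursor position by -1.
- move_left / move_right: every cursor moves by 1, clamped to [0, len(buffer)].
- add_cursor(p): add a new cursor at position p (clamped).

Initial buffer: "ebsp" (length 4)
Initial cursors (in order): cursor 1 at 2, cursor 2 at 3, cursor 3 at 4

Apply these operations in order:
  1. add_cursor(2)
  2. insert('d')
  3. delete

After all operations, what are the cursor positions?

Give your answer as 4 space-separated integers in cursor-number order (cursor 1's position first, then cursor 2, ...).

Answer: 2 3 4 2

Derivation:
After op 1 (add_cursor(2)): buffer="ebsp" (len 4), cursors c1@2 c4@2 c2@3 c3@4, authorship ....
After op 2 (insert('d')): buffer="ebddsdpd" (len 8), cursors c1@4 c4@4 c2@6 c3@8, authorship ..14.2.3
After op 3 (delete): buffer="ebsp" (len 4), cursors c1@2 c4@2 c2@3 c3@4, authorship ....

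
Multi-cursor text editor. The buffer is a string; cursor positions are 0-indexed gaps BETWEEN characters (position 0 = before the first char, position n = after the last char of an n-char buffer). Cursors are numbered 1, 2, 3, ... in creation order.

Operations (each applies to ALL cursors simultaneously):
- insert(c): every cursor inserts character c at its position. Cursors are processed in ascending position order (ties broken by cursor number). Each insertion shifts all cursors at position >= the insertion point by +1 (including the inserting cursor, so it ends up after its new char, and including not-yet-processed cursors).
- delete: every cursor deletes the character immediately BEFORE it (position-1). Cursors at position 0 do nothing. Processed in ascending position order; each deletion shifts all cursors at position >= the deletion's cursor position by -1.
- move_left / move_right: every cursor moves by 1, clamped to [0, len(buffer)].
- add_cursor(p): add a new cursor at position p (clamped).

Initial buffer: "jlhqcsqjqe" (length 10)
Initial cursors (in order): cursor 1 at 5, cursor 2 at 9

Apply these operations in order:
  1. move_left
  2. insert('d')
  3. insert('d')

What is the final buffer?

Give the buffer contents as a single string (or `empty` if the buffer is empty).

After op 1 (move_left): buffer="jlhqcsqjqe" (len 10), cursors c1@4 c2@8, authorship ..........
After op 2 (insert('d')): buffer="jlhqdcsqjdqe" (len 12), cursors c1@5 c2@10, authorship ....1....2..
After op 3 (insert('d')): buffer="jlhqddcsqjddqe" (len 14), cursors c1@6 c2@12, authorship ....11....22..

Answer: jlhqddcsqjddqe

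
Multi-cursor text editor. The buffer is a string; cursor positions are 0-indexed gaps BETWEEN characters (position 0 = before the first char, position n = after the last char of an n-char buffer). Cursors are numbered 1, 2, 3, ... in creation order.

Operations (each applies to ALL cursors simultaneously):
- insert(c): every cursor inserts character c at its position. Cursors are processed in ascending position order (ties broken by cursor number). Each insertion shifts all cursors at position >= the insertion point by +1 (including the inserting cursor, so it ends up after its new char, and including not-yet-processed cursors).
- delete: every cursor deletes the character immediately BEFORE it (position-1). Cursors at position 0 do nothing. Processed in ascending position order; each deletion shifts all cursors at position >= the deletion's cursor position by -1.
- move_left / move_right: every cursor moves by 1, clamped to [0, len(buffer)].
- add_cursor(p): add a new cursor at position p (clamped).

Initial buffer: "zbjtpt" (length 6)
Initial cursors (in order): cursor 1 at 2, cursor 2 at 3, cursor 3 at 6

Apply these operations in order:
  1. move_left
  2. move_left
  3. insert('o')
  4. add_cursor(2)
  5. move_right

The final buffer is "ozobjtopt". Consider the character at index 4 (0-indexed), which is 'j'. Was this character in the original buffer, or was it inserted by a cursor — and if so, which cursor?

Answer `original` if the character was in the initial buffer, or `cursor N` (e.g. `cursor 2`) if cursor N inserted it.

After op 1 (move_left): buffer="zbjtpt" (len 6), cursors c1@1 c2@2 c3@5, authorship ......
After op 2 (move_left): buffer="zbjtpt" (len 6), cursors c1@0 c2@1 c3@4, authorship ......
After op 3 (insert('o')): buffer="ozobjtopt" (len 9), cursors c1@1 c2@3 c3@7, authorship 1.2...3..
After op 4 (add_cursor(2)): buffer="ozobjtopt" (len 9), cursors c1@1 c4@2 c2@3 c3@7, authorship 1.2...3..
After op 5 (move_right): buffer="ozobjtopt" (len 9), cursors c1@2 c4@3 c2@4 c3@8, authorship 1.2...3..
Authorship (.=original, N=cursor N): 1 . 2 . . . 3 . .
Index 4: author = original

Answer: original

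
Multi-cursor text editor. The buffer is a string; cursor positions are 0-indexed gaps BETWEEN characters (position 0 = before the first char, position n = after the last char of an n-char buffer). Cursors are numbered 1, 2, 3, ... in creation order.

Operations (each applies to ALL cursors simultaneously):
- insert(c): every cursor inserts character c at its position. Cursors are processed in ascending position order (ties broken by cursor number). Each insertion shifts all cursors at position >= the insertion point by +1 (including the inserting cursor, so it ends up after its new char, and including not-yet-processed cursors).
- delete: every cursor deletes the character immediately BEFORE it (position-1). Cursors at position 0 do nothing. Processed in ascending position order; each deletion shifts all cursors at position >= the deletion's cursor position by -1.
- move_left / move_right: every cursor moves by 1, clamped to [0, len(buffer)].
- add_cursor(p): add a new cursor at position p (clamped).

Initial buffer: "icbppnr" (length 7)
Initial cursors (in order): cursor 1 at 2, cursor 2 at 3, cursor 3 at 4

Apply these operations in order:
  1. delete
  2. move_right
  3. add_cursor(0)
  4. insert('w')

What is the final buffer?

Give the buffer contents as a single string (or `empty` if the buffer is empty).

Answer: wipwwwnr

Derivation:
After op 1 (delete): buffer="ipnr" (len 4), cursors c1@1 c2@1 c3@1, authorship ....
After op 2 (move_right): buffer="ipnr" (len 4), cursors c1@2 c2@2 c3@2, authorship ....
After op 3 (add_cursor(0)): buffer="ipnr" (len 4), cursors c4@0 c1@2 c2@2 c3@2, authorship ....
After op 4 (insert('w')): buffer="wipwwwnr" (len 8), cursors c4@1 c1@6 c2@6 c3@6, authorship 4..123..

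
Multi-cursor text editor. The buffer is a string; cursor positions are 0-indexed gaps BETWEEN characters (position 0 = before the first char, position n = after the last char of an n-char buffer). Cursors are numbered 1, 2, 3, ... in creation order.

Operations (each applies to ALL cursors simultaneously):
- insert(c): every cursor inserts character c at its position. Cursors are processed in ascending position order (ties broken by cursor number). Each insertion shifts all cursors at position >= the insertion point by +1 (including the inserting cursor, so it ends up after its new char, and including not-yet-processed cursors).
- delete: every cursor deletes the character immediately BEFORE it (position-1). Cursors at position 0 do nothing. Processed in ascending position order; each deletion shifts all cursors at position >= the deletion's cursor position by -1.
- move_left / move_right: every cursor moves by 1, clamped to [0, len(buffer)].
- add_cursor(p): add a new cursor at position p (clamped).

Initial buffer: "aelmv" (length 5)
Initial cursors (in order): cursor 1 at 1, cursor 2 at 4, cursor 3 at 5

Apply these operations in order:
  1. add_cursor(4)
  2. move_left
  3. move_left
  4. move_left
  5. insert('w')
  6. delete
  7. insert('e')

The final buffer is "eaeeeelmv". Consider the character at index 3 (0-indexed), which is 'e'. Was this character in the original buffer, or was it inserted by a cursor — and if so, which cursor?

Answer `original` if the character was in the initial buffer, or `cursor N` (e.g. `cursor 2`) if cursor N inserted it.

After op 1 (add_cursor(4)): buffer="aelmv" (len 5), cursors c1@1 c2@4 c4@4 c3@5, authorship .....
After op 2 (move_left): buffer="aelmv" (len 5), cursors c1@0 c2@3 c4@3 c3@4, authorship .....
After op 3 (move_left): buffer="aelmv" (len 5), cursors c1@0 c2@2 c4@2 c3@3, authorship .....
After op 4 (move_left): buffer="aelmv" (len 5), cursors c1@0 c2@1 c4@1 c3@2, authorship .....
After op 5 (insert('w')): buffer="wawwewlmv" (len 9), cursors c1@1 c2@4 c4@4 c3@6, authorship 1.24.3...
After op 6 (delete): buffer="aelmv" (len 5), cursors c1@0 c2@1 c4@1 c3@2, authorship .....
After op 7 (insert('e')): buffer="eaeeeelmv" (len 9), cursors c1@1 c2@4 c4@4 c3@6, authorship 1.24.3...
Authorship (.=original, N=cursor N): 1 . 2 4 . 3 . . .
Index 3: author = 4

Answer: cursor 4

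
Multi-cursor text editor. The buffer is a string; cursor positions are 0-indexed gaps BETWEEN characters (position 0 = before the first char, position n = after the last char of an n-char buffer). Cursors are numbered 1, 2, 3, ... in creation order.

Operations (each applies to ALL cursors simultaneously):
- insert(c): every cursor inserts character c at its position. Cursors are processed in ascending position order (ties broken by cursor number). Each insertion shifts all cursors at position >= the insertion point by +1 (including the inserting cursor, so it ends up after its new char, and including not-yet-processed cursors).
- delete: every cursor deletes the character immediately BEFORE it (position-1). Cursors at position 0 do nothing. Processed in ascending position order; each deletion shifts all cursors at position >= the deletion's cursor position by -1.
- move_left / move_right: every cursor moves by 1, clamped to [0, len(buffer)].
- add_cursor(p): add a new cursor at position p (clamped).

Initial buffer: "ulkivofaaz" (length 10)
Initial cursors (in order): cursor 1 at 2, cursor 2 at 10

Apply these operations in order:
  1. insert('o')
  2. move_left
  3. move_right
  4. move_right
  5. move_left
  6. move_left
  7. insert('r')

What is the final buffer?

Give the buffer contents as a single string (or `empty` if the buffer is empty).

After op 1 (insert('o')): buffer="ulokivofaazo" (len 12), cursors c1@3 c2@12, authorship ..1........2
After op 2 (move_left): buffer="ulokivofaazo" (len 12), cursors c1@2 c2@11, authorship ..1........2
After op 3 (move_right): buffer="ulokivofaazo" (len 12), cursors c1@3 c2@12, authorship ..1........2
After op 4 (move_right): buffer="ulokivofaazo" (len 12), cursors c1@4 c2@12, authorship ..1........2
After op 5 (move_left): buffer="ulokivofaazo" (len 12), cursors c1@3 c2@11, authorship ..1........2
After op 6 (move_left): buffer="ulokivofaazo" (len 12), cursors c1@2 c2@10, authorship ..1........2
After op 7 (insert('r')): buffer="ulrokivofaarzo" (len 14), cursors c1@3 c2@12, authorship ..11.......2.2

Answer: ulrokivofaarzo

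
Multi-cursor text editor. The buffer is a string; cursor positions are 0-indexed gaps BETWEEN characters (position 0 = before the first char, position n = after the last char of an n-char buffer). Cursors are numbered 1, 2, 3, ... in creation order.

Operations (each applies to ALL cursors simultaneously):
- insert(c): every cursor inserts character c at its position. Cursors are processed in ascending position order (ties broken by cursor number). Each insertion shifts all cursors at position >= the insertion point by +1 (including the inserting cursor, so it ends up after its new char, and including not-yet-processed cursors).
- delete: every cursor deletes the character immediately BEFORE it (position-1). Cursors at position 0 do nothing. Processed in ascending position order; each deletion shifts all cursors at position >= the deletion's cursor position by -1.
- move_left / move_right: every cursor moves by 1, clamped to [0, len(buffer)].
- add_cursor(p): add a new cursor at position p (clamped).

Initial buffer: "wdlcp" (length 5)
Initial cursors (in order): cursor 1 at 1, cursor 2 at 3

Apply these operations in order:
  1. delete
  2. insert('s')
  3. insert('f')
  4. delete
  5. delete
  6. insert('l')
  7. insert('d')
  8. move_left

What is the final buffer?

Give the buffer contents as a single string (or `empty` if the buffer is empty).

Answer: lddldcp

Derivation:
After op 1 (delete): buffer="dcp" (len 3), cursors c1@0 c2@1, authorship ...
After op 2 (insert('s')): buffer="sdscp" (len 5), cursors c1@1 c2@3, authorship 1.2..
After op 3 (insert('f')): buffer="sfdsfcp" (len 7), cursors c1@2 c2@5, authorship 11.22..
After op 4 (delete): buffer="sdscp" (len 5), cursors c1@1 c2@3, authorship 1.2..
After op 5 (delete): buffer="dcp" (len 3), cursors c1@0 c2@1, authorship ...
After op 6 (insert('l')): buffer="ldlcp" (len 5), cursors c1@1 c2@3, authorship 1.2..
After op 7 (insert('d')): buffer="lddldcp" (len 7), cursors c1@2 c2@5, authorship 11.22..
After op 8 (move_left): buffer="lddldcp" (len 7), cursors c1@1 c2@4, authorship 11.22..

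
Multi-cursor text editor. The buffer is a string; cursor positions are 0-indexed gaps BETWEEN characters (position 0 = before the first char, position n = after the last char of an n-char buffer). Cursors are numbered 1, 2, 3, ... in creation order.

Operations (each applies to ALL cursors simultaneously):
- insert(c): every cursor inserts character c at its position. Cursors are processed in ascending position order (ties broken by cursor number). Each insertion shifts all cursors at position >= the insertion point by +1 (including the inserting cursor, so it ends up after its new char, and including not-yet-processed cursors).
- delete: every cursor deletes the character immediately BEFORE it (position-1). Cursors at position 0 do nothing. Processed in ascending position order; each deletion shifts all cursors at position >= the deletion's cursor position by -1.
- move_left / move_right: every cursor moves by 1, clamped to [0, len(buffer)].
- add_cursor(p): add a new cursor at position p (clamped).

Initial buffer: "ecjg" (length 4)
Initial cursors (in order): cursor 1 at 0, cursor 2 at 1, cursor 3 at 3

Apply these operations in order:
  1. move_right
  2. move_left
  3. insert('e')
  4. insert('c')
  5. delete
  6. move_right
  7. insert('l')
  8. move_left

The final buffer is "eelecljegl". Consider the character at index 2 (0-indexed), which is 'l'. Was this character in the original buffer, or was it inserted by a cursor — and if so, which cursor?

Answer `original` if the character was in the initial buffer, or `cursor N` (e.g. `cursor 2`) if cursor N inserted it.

After op 1 (move_right): buffer="ecjg" (len 4), cursors c1@1 c2@2 c3@4, authorship ....
After op 2 (move_left): buffer="ecjg" (len 4), cursors c1@0 c2@1 c3@3, authorship ....
After op 3 (insert('e')): buffer="eeecjeg" (len 7), cursors c1@1 c2@3 c3@6, authorship 1.2..3.
After op 4 (insert('c')): buffer="eceeccjecg" (len 10), cursors c1@2 c2@5 c3@9, authorship 11.22..33.
After op 5 (delete): buffer="eeecjeg" (len 7), cursors c1@1 c2@3 c3@6, authorship 1.2..3.
After op 6 (move_right): buffer="eeecjeg" (len 7), cursors c1@2 c2@4 c3@7, authorship 1.2..3.
After op 7 (insert('l')): buffer="eelecljegl" (len 10), cursors c1@3 c2@6 c3@10, authorship 1.12.2.3.3
After op 8 (move_left): buffer="eelecljegl" (len 10), cursors c1@2 c2@5 c3@9, authorship 1.12.2.3.3
Authorship (.=original, N=cursor N): 1 . 1 2 . 2 . 3 . 3
Index 2: author = 1

Answer: cursor 1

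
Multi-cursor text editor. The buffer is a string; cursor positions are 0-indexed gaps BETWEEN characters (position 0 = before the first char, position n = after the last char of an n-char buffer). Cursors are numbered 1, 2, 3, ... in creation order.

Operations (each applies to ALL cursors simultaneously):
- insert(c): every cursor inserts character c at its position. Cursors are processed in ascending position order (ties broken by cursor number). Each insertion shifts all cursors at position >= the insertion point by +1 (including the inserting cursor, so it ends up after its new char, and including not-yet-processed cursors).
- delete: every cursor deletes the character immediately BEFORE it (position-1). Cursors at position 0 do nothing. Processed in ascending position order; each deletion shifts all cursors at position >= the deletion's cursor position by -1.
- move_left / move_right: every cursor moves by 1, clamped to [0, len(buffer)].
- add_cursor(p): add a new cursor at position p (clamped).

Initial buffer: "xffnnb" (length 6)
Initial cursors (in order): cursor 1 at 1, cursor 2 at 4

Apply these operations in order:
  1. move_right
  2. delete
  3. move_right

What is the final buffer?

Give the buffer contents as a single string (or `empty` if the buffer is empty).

After op 1 (move_right): buffer="xffnnb" (len 6), cursors c1@2 c2@5, authorship ......
After op 2 (delete): buffer="xfnb" (len 4), cursors c1@1 c2@3, authorship ....
After op 3 (move_right): buffer="xfnb" (len 4), cursors c1@2 c2@4, authorship ....

Answer: xfnb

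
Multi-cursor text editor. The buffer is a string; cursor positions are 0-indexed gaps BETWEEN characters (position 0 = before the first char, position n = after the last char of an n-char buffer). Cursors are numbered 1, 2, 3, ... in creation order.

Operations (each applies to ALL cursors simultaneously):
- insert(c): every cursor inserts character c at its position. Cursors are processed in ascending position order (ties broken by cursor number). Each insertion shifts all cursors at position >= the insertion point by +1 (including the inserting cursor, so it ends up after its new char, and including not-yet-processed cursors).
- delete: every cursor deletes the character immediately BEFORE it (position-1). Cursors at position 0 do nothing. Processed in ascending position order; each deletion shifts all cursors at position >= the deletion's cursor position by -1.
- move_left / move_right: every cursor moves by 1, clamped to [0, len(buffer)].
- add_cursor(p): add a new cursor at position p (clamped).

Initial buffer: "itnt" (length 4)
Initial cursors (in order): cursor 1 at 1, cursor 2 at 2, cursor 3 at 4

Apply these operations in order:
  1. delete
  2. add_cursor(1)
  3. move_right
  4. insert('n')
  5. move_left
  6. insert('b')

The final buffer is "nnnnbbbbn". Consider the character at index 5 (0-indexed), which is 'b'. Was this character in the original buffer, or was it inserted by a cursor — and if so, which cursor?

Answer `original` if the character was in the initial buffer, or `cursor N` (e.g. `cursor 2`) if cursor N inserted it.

Answer: cursor 2

Derivation:
After op 1 (delete): buffer="n" (len 1), cursors c1@0 c2@0 c3@1, authorship .
After op 2 (add_cursor(1)): buffer="n" (len 1), cursors c1@0 c2@0 c3@1 c4@1, authorship .
After op 3 (move_right): buffer="n" (len 1), cursors c1@1 c2@1 c3@1 c4@1, authorship .
After op 4 (insert('n')): buffer="nnnnn" (len 5), cursors c1@5 c2@5 c3@5 c4@5, authorship .1234
After op 5 (move_left): buffer="nnnnn" (len 5), cursors c1@4 c2@4 c3@4 c4@4, authorship .1234
After op 6 (insert('b')): buffer="nnnnbbbbn" (len 9), cursors c1@8 c2@8 c3@8 c4@8, authorship .12312344
Authorship (.=original, N=cursor N): . 1 2 3 1 2 3 4 4
Index 5: author = 2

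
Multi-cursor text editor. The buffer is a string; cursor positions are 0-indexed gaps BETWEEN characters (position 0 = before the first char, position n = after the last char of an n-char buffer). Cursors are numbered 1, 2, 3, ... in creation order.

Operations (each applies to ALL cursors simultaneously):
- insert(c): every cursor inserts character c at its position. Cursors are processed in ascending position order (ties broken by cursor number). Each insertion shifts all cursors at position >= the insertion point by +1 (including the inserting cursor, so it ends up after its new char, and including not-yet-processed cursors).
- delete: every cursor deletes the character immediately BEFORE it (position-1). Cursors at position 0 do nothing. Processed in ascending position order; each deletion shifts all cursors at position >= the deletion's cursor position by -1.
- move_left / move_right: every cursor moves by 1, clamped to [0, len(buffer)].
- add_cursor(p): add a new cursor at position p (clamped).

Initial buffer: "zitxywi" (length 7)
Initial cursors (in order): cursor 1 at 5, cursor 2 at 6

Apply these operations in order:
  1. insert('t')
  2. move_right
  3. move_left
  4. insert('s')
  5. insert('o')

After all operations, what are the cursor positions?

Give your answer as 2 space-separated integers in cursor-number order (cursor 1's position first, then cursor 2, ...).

Answer: 8 12

Derivation:
After op 1 (insert('t')): buffer="zitxytwti" (len 9), cursors c1@6 c2@8, authorship .....1.2.
After op 2 (move_right): buffer="zitxytwti" (len 9), cursors c1@7 c2@9, authorship .....1.2.
After op 3 (move_left): buffer="zitxytwti" (len 9), cursors c1@6 c2@8, authorship .....1.2.
After op 4 (insert('s')): buffer="zitxytswtsi" (len 11), cursors c1@7 c2@10, authorship .....11.22.
After op 5 (insert('o')): buffer="zitxytsowtsoi" (len 13), cursors c1@8 c2@12, authorship .....111.222.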